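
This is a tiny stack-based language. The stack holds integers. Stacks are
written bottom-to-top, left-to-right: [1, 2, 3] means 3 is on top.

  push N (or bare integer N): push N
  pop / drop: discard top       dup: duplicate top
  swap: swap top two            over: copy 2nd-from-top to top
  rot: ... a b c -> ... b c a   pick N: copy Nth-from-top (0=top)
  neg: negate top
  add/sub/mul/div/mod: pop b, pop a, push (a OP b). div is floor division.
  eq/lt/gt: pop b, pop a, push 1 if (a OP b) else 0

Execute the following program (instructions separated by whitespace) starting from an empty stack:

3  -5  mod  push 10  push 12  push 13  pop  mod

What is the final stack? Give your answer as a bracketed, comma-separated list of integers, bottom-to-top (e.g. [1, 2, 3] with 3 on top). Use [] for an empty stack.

Answer: [-2, 10]

Derivation:
After 'push 3': [3]
After 'push -5': [3, -5]
After 'mod': [-2]
After 'push 10': [-2, 10]
After 'push 12': [-2, 10, 12]
After 'push 13': [-2, 10, 12, 13]
After 'pop': [-2, 10, 12]
After 'mod': [-2, 10]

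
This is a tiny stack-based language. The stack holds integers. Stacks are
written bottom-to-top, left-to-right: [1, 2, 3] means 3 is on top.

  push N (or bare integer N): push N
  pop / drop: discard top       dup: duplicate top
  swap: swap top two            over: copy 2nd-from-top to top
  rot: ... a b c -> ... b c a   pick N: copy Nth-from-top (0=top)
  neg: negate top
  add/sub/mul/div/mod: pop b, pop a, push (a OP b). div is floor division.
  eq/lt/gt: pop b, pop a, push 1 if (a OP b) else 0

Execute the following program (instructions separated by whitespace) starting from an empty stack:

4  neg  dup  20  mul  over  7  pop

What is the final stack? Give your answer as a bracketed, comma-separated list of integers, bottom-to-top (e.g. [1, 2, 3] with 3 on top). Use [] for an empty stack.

After 'push 4': [4]
After 'neg': [-4]
After 'dup': [-4, -4]
After 'push 20': [-4, -4, 20]
After 'mul': [-4, -80]
After 'over': [-4, -80, -4]
After 'push 7': [-4, -80, -4, 7]
After 'pop': [-4, -80, -4]

Answer: [-4, -80, -4]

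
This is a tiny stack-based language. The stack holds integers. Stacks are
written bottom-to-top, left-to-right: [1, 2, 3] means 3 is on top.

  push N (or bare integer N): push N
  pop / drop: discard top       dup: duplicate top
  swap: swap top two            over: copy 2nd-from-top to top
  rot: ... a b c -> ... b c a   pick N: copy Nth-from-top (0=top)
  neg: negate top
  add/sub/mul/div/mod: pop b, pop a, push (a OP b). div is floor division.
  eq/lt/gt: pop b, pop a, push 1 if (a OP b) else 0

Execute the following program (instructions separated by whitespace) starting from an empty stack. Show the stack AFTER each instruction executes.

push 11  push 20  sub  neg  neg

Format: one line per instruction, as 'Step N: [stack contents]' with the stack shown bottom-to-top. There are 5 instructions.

Step 1: [11]
Step 2: [11, 20]
Step 3: [-9]
Step 4: [9]
Step 5: [-9]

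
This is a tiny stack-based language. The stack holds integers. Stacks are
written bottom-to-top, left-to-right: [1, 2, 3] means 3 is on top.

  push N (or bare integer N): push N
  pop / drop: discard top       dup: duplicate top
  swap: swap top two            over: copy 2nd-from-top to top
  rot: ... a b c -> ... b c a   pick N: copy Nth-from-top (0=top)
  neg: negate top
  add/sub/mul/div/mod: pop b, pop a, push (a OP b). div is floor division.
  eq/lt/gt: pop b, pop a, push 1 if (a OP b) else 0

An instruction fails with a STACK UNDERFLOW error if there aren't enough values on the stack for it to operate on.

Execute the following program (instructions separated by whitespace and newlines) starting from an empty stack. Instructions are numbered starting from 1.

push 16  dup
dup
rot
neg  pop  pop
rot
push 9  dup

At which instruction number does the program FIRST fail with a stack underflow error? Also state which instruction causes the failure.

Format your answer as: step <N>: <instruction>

Step 1 ('push 16'): stack = [16], depth = 1
Step 2 ('dup'): stack = [16, 16], depth = 2
Step 3 ('dup'): stack = [16, 16, 16], depth = 3
Step 4 ('rot'): stack = [16, 16, 16], depth = 3
Step 5 ('neg'): stack = [16, 16, -16], depth = 3
Step 6 ('pop'): stack = [16, 16], depth = 2
Step 7 ('pop'): stack = [16], depth = 1
Step 8 ('rot'): needs 3 value(s) but depth is 1 — STACK UNDERFLOW

Answer: step 8: rot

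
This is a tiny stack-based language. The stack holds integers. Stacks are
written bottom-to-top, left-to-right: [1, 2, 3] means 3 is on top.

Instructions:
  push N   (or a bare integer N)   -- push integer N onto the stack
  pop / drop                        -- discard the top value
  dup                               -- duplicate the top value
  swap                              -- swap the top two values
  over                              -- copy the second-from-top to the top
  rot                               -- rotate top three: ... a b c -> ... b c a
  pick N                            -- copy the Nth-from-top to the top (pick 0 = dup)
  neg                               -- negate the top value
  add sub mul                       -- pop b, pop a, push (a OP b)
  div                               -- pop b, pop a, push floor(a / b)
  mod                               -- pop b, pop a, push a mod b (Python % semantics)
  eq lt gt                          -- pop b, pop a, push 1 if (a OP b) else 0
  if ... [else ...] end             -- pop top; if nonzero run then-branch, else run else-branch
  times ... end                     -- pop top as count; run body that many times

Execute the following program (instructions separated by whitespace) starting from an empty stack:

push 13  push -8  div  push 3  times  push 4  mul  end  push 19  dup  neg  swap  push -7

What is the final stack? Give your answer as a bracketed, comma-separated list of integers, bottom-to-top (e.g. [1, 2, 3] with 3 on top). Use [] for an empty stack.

Answer: [-128, -19, 19, -7]

Derivation:
After 'push 13': [13]
After 'push -8': [13, -8]
After 'div': [-2]
After 'push 3': [-2, 3]
After 'times': [-2]
After 'push 4': [-2, 4]
After 'mul': [-8]
After 'push 4': [-8, 4]
After 'mul': [-32]
After 'push 4': [-32, 4]
After 'mul': [-128]
After 'push 19': [-128, 19]
After 'dup': [-128, 19, 19]
After 'neg': [-128, 19, -19]
After 'swap': [-128, -19, 19]
After 'push -7': [-128, -19, 19, -7]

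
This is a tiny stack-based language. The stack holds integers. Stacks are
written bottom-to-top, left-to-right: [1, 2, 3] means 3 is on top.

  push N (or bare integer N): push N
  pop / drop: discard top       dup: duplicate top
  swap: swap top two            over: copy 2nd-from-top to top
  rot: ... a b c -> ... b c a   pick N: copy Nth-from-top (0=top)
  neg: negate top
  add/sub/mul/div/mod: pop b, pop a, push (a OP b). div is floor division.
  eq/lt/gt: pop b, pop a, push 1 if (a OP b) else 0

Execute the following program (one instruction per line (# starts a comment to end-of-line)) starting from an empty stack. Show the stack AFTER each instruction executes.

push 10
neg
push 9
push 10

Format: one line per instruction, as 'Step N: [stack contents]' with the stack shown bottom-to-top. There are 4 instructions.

Step 1: [10]
Step 2: [-10]
Step 3: [-10, 9]
Step 4: [-10, 9, 10]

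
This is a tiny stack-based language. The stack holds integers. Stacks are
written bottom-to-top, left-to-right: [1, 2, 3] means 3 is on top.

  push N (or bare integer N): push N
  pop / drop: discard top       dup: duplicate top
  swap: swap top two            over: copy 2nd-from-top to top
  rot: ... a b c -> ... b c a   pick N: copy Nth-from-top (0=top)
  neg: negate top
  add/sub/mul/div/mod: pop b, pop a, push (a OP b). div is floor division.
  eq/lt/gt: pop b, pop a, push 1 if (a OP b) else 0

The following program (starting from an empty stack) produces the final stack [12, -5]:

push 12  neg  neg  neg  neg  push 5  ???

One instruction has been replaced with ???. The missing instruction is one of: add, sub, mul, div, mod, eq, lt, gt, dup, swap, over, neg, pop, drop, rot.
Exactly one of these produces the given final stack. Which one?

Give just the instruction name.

Answer: neg

Derivation:
Stack before ???: [12, 5]
Stack after ???:  [12, -5]
The instruction that transforms [12, 5] -> [12, -5] is: neg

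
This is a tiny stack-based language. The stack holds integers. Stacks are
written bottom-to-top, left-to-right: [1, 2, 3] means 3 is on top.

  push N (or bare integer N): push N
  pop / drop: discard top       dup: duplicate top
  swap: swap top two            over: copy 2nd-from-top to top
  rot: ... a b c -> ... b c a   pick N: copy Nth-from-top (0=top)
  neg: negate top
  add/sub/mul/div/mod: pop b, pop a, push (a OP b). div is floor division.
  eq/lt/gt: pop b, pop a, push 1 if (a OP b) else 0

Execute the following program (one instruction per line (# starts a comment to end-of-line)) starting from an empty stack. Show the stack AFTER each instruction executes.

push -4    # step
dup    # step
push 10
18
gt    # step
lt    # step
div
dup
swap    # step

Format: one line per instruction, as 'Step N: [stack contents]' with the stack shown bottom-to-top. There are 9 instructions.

Step 1: [-4]
Step 2: [-4, -4]
Step 3: [-4, -4, 10]
Step 4: [-4, -4, 10, 18]
Step 5: [-4, -4, 0]
Step 6: [-4, 1]
Step 7: [-4]
Step 8: [-4, -4]
Step 9: [-4, -4]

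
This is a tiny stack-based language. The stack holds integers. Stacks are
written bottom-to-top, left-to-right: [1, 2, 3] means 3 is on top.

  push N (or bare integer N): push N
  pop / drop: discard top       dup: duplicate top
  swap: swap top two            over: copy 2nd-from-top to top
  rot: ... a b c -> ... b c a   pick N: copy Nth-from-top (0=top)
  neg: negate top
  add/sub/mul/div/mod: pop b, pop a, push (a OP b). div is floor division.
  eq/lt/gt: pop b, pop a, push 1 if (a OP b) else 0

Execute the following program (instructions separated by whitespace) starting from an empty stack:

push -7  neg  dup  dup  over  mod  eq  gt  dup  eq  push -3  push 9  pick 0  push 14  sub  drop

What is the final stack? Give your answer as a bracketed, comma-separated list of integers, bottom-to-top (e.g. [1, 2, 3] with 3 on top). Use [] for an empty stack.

Answer: [1, -3, 9]

Derivation:
After 'push -7': [-7]
After 'neg': [7]
After 'dup': [7, 7]
After 'dup': [7, 7, 7]
After 'over': [7, 7, 7, 7]
After 'mod': [7, 7, 0]
After 'eq': [7, 0]
After 'gt': [1]
After 'dup': [1, 1]
After 'eq': [1]
After 'push -3': [1, -3]
After 'push 9': [1, -3, 9]
After 'pick 0': [1, -3, 9, 9]
After 'push 14': [1, -3, 9, 9, 14]
After 'sub': [1, -3, 9, -5]
After 'drop': [1, -3, 9]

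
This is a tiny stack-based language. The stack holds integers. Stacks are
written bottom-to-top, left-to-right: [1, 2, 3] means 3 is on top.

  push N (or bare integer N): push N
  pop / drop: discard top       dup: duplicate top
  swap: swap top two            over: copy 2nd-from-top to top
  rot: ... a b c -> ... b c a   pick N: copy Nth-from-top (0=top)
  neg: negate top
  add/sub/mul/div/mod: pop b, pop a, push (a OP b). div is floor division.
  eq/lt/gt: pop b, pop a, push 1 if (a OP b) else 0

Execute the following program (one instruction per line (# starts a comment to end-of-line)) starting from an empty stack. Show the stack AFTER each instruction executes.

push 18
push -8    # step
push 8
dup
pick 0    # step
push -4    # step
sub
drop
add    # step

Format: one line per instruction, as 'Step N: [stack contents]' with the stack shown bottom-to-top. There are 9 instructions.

Step 1: [18]
Step 2: [18, -8]
Step 3: [18, -8, 8]
Step 4: [18, -8, 8, 8]
Step 5: [18, -8, 8, 8, 8]
Step 6: [18, -8, 8, 8, 8, -4]
Step 7: [18, -8, 8, 8, 12]
Step 8: [18, -8, 8, 8]
Step 9: [18, -8, 16]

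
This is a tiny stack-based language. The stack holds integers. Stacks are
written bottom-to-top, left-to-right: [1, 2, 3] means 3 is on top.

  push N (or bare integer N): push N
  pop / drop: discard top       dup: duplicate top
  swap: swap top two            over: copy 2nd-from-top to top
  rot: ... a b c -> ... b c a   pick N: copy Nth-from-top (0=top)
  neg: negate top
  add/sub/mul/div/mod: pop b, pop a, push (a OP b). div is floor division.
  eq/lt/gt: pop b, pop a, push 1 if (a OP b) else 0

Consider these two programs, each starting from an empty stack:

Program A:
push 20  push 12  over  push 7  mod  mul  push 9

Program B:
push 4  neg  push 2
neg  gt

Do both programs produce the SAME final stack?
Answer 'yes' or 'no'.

Program A trace:
  After 'push 20': [20]
  After 'push 12': [20, 12]
  After 'over': [20, 12, 20]
  After 'push 7': [20, 12, 20, 7]
  After 'mod': [20, 12, 6]
  After 'mul': [20, 72]
  After 'push 9': [20, 72, 9]
Program A final stack: [20, 72, 9]

Program B trace:
  After 'push 4': [4]
  After 'neg': [-4]
  After 'push 2': [-4, 2]
  After 'neg': [-4, -2]
  After 'gt': [0]
Program B final stack: [0]
Same: no

Answer: no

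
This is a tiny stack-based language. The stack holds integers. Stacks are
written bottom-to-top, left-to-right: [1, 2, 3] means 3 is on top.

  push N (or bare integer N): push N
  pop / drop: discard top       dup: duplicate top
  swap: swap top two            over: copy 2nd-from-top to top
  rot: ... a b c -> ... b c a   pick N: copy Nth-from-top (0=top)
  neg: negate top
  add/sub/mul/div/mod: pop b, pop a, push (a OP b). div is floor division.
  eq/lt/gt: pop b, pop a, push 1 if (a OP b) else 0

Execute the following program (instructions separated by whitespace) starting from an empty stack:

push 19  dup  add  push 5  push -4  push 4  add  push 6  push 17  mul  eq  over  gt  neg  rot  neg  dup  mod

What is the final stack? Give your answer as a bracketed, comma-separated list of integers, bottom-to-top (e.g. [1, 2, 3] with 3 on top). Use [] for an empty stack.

Answer: [5, 0, 0]

Derivation:
After 'push 19': [19]
After 'dup': [19, 19]
After 'add': [38]
After 'push 5': [38, 5]
After 'push -4': [38, 5, -4]
After 'push 4': [38, 5, -4, 4]
After 'add': [38, 5, 0]
After 'push 6': [38, 5, 0, 6]
After 'push 17': [38, 5, 0, 6, 17]
After 'mul': [38, 5, 0, 102]
After 'eq': [38, 5, 0]
After 'over': [38, 5, 0, 5]
After 'gt': [38, 5, 0]
After 'neg': [38, 5, 0]
After 'rot': [5, 0, 38]
After 'neg': [5, 0, -38]
After 'dup': [5, 0, -38, -38]
After 'mod': [5, 0, 0]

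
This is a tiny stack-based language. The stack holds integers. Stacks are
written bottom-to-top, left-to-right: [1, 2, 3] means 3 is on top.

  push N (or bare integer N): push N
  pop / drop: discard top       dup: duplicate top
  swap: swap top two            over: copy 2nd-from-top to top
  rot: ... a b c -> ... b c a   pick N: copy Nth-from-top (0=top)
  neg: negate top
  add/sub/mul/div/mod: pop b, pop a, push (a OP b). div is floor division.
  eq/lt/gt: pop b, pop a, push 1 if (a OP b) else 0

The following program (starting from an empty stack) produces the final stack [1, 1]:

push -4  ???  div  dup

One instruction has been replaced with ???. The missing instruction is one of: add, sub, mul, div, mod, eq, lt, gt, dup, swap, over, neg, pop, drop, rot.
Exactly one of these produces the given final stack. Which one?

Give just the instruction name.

Answer: dup

Derivation:
Stack before ???: [-4]
Stack after ???:  [-4, -4]
The instruction that transforms [-4] -> [-4, -4] is: dup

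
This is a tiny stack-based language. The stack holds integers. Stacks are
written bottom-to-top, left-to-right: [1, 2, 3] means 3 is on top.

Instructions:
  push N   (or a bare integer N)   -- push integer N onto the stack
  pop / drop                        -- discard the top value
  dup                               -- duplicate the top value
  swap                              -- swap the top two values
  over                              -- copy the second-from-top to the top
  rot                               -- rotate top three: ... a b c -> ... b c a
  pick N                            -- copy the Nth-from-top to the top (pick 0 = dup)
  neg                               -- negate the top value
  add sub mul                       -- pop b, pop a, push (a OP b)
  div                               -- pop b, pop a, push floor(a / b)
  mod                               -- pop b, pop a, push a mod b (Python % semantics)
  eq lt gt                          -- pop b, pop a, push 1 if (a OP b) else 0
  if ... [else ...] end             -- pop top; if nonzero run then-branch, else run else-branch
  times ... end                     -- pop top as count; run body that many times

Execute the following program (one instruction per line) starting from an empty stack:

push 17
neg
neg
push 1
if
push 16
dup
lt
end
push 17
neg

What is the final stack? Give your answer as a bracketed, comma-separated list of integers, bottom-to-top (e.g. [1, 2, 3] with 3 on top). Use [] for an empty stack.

Answer: [17, 0, -17]

Derivation:
After 'push 17': [17]
After 'neg': [-17]
After 'neg': [17]
After 'push 1': [17, 1]
After 'if': [17]
After 'push 16': [17, 16]
After 'dup': [17, 16, 16]
After 'lt': [17, 0]
After 'push 17': [17, 0, 17]
After 'neg': [17, 0, -17]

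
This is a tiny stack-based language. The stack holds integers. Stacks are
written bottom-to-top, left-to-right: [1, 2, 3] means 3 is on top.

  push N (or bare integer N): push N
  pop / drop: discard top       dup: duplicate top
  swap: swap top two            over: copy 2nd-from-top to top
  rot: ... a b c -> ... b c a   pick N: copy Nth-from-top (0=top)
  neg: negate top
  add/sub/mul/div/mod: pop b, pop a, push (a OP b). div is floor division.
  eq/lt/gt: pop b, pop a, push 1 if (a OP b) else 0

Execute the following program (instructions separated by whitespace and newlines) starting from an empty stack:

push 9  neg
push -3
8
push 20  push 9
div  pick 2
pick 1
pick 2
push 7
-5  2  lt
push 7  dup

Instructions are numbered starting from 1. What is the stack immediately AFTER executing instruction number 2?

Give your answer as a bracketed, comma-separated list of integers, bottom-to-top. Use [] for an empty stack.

Step 1 ('push 9'): [9]
Step 2 ('neg'): [-9]

Answer: [-9]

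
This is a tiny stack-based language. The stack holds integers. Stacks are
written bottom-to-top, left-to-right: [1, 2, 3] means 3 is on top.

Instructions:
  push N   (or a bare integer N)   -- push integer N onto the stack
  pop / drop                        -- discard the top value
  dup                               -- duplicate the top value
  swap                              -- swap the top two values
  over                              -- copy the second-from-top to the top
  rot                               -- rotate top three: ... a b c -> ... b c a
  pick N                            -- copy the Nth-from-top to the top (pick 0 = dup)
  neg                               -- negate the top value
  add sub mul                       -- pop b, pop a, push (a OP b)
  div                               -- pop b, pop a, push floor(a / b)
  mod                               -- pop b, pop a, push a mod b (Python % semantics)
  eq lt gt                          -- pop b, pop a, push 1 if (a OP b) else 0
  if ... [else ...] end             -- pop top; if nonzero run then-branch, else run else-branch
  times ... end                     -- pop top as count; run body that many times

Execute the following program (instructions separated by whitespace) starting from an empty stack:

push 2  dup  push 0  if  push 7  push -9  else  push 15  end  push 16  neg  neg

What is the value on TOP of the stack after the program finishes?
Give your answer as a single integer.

After 'push 2': [2]
After 'dup': [2, 2]
After 'push 0': [2, 2, 0]
After 'if': [2, 2]
After 'push 15': [2, 2, 15]
After 'push 16': [2, 2, 15, 16]
After 'neg': [2, 2, 15, -16]
After 'neg': [2, 2, 15, 16]

Answer: 16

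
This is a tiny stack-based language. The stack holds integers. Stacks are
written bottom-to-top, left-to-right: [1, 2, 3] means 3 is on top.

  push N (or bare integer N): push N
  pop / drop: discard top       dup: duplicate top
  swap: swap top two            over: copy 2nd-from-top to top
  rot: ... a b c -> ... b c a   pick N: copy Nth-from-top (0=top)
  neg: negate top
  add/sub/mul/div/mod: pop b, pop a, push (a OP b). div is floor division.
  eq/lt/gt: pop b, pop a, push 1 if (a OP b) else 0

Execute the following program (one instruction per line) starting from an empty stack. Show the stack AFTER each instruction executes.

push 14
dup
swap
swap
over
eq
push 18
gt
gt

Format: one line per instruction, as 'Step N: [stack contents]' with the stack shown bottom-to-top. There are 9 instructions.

Step 1: [14]
Step 2: [14, 14]
Step 3: [14, 14]
Step 4: [14, 14]
Step 5: [14, 14, 14]
Step 6: [14, 1]
Step 7: [14, 1, 18]
Step 8: [14, 0]
Step 9: [1]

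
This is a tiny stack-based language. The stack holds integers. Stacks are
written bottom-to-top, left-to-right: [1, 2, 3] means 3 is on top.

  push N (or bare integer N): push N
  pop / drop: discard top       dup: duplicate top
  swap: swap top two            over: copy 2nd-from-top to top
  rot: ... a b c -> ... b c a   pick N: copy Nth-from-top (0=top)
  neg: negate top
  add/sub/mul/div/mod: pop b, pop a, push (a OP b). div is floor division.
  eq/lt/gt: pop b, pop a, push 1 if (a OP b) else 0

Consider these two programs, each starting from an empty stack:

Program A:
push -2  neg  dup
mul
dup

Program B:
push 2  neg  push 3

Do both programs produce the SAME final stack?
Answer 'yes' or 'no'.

Answer: no

Derivation:
Program A trace:
  After 'push -2': [-2]
  After 'neg': [2]
  After 'dup': [2, 2]
  After 'mul': [4]
  After 'dup': [4, 4]
Program A final stack: [4, 4]

Program B trace:
  After 'push 2': [2]
  After 'neg': [-2]
  After 'push 3': [-2, 3]
Program B final stack: [-2, 3]
Same: no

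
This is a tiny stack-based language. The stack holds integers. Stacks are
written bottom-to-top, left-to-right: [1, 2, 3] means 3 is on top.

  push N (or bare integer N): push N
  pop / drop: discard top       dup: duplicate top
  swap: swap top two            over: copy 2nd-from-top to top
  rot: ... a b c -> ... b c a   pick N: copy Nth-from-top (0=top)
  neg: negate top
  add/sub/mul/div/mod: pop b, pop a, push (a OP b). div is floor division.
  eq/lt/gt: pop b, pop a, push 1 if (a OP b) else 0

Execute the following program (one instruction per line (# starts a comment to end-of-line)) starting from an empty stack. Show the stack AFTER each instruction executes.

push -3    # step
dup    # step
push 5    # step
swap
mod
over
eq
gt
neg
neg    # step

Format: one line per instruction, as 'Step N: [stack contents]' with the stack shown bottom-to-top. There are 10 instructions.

Step 1: [-3]
Step 2: [-3, -3]
Step 3: [-3, -3, 5]
Step 4: [-3, 5, -3]
Step 5: [-3, -1]
Step 6: [-3, -1, -3]
Step 7: [-3, 0]
Step 8: [0]
Step 9: [0]
Step 10: [0]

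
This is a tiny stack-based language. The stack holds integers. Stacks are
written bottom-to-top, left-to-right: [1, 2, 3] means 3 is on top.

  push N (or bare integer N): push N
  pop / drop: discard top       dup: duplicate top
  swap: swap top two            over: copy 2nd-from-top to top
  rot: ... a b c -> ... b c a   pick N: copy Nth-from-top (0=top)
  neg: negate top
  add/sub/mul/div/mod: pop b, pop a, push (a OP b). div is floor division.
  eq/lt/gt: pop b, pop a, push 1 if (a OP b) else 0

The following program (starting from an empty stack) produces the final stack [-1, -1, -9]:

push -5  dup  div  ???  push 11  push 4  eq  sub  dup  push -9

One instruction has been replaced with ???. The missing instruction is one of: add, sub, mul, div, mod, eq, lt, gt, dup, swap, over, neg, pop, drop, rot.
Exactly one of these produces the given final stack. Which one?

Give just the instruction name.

Stack before ???: [1]
Stack after ???:  [-1]
The instruction that transforms [1] -> [-1] is: neg

Answer: neg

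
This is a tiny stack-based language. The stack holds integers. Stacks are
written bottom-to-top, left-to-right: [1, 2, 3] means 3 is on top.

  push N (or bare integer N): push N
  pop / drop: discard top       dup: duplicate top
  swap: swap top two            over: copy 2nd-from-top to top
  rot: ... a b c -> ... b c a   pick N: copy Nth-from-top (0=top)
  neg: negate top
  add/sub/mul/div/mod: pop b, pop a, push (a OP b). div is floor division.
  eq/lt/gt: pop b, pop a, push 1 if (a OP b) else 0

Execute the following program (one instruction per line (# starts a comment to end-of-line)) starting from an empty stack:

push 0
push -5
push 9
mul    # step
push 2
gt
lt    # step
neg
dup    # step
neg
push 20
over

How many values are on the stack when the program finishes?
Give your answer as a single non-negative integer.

After 'push 0': stack = [0] (depth 1)
After 'push -5': stack = [0, -5] (depth 2)
After 'push 9': stack = [0, -5, 9] (depth 3)
After 'mul': stack = [0, -45] (depth 2)
After 'push 2': stack = [0, -45, 2] (depth 3)
After 'gt': stack = [0, 0] (depth 2)
After 'lt': stack = [0] (depth 1)
After 'neg': stack = [0] (depth 1)
After 'dup': stack = [0, 0] (depth 2)
After 'neg': stack = [0, 0] (depth 2)
After 'push 20': stack = [0, 0, 20] (depth 3)
After 'over': stack = [0, 0, 20, 0] (depth 4)

Answer: 4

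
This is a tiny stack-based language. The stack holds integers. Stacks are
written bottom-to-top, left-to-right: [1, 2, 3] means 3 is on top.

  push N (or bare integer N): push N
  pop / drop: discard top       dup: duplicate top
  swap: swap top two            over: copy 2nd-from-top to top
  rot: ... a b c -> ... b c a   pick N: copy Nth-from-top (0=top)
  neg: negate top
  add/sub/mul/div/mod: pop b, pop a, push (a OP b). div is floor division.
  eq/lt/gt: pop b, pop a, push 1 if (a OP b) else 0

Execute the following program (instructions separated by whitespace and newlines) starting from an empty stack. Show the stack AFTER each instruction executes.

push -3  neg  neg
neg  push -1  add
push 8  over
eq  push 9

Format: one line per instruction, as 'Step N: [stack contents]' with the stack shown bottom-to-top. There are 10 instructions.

Step 1: [-3]
Step 2: [3]
Step 3: [-3]
Step 4: [3]
Step 5: [3, -1]
Step 6: [2]
Step 7: [2, 8]
Step 8: [2, 8, 2]
Step 9: [2, 0]
Step 10: [2, 0, 9]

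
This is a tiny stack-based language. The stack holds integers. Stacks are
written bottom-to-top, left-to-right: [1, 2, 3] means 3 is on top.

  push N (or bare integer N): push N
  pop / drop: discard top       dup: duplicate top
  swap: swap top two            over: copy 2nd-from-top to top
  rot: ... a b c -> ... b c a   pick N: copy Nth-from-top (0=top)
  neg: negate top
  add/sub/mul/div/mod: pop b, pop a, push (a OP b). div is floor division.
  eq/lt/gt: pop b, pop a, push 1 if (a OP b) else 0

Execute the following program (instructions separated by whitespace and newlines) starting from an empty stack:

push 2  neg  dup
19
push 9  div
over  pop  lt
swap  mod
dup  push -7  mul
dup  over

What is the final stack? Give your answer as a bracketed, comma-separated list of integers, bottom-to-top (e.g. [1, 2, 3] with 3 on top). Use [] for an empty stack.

Answer: [-1, 7, 7, 7]

Derivation:
After 'push 2': [2]
After 'neg': [-2]
After 'dup': [-2, -2]
After 'push 19': [-2, -2, 19]
After 'push 9': [-2, -2, 19, 9]
After 'div': [-2, -2, 2]
After 'over': [-2, -2, 2, -2]
After 'pop': [-2, -2, 2]
After 'lt': [-2, 1]
After 'swap': [1, -2]
After 'mod': [-1]
After 'dup': [-1, -1]
After 'push -7': [-1, -1, -7]
After 'mul': [-1, 7]
After 'dup': [-1, 7, 7]
After 'over': [-1, 7, 7, 7]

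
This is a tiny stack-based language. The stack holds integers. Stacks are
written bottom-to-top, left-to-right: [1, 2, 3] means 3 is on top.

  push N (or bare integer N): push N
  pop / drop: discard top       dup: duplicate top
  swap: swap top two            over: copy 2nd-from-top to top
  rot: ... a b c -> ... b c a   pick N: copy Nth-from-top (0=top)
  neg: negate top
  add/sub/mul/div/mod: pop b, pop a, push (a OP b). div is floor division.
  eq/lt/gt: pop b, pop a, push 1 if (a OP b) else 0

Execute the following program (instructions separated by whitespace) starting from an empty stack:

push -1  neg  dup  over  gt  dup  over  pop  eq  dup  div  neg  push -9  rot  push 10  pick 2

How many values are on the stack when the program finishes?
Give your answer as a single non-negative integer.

After 'push -1': stack = [-1] (depth 1)
After 'neg': stack = [1] (depth 1)
After 'dup': stack = [1, 1] (depth 2)
After 'over': stack = [1, 1, 1] (depth 3)
After 'gt': stack = [1, 0] (depth 2)
After 'dup': stack = [1, 0, 0] (depth 3)
After 'over': stack = [1, 0, 0, 0] (depth 4)
After 'pop': stack = [1, 0, 0] (depth 3)
After 'eq': stack = [1, 1] (depth 2)
After 'dup': stack = [1, 1, 1] (depth 3)
After 'div': stack = [1, 1] (depth 2)
After 'neg': stack = [1, -1] (depth 2)
After 'push -9': stack = [1, -1, -9] (depth 3)
After 'rot': stack = [-1, -9, 1] (depth 3)
After 'push 10': stack = [-1, -9, 1, 10] (depth 4)
After 'pick 2': stack = [-1, -9, 1, 10, -9] (depth 5)

Answer: 5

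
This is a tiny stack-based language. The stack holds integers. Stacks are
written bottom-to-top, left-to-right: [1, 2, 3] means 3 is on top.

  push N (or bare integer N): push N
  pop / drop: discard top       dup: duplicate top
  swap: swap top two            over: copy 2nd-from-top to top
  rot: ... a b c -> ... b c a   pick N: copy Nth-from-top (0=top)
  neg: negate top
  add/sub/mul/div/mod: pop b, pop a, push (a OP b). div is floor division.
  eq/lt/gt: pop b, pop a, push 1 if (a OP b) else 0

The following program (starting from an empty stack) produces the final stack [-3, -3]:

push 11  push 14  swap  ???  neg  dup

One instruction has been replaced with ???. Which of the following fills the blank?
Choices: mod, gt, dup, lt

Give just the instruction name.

Stack before ???: [14, 11]
Stack after ???:  [3]
Checking each choice:
  mod: MATCH
  gt: produces [-1, -1]
  dup: produces [14, 11, -11, -11]
  lt: produces [0, 0]


Answer: mod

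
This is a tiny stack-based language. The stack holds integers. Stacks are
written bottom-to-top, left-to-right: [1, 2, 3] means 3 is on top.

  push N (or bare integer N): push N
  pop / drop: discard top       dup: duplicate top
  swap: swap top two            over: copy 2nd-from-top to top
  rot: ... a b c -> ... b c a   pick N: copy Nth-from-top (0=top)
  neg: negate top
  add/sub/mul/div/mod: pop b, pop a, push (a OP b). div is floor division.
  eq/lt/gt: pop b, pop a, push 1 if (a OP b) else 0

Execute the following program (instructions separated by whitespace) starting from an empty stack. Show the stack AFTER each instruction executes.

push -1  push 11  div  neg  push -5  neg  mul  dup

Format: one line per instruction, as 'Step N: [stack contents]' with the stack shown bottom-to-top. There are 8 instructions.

Step 1: [-1]
Step 2: [-1, 11]
Step 3: [-1]
Step 4: [1]
Step 5: [1, -5]
Step 6: [1, 5]
Step 7: [5]
Step 8: [5, 5]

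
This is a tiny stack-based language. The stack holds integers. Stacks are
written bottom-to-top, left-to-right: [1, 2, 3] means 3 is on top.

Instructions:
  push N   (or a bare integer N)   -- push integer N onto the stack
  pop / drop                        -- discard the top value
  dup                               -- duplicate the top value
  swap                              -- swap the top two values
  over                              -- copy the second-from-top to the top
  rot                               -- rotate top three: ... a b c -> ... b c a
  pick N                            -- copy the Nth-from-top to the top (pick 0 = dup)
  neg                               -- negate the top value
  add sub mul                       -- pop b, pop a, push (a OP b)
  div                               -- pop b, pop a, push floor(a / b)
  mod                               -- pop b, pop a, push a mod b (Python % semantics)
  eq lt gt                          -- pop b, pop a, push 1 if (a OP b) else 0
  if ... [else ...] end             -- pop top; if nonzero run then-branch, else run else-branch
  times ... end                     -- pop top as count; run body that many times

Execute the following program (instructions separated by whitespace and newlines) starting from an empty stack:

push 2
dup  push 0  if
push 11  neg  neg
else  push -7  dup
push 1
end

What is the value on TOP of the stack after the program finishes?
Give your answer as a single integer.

After 'push 2': [2]
After 'dup': [2, 2]
After 'push 0': [2, 2, 0]
After 'if': [2, 2]
After 'push -7': [2, 2, -7]
After 'dup': [2, 2, -7, -7]
After 'push 1': [2, 2, -7, -7, 1]

Answer: 1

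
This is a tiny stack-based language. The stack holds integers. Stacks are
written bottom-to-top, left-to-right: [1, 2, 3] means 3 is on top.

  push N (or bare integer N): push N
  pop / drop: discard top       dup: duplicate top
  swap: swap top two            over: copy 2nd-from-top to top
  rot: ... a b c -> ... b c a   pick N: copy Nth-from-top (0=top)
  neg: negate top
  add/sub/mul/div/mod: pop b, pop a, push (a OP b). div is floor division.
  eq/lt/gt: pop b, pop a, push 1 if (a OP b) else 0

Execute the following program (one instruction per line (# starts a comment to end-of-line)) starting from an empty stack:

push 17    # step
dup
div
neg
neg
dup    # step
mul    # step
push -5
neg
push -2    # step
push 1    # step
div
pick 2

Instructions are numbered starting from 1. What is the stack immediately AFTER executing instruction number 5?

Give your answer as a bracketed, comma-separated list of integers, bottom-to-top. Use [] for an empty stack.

Answer: [1]

Derivation:
Step 1 ('push 17'): [17]
Step 2 ('dup'): [17, 17]
Step 3 ('div'): [1]
Step 4 ('neg'): [-1]
Step 5 ('neg'): [1]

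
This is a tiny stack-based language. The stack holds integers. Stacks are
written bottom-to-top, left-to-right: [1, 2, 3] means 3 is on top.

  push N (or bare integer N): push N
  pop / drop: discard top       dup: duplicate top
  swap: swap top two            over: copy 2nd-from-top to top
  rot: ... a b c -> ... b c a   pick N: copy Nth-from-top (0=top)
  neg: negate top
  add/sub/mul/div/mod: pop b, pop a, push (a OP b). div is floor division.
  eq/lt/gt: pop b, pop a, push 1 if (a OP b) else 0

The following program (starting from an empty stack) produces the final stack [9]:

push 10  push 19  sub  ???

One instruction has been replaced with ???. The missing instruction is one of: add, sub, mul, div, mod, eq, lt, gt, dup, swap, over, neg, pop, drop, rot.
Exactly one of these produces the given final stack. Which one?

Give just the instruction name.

Stack before ???: [-9]
Stack after ???:  [9]
The instruction that transforms [-9] -> [9] is: neg

Answer: neg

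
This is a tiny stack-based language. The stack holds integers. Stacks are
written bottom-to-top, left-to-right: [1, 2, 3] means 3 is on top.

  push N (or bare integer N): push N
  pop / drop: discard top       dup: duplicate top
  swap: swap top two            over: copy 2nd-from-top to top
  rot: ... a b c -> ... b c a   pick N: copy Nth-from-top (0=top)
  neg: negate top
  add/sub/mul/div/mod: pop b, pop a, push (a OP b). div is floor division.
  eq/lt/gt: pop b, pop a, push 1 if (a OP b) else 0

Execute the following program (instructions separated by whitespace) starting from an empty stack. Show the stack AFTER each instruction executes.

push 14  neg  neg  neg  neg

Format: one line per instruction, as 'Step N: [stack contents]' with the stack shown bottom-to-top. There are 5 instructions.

Step 1: [14]
Step 2: [-14]
Step 3: [14]
Step 4: [-14]
Step 5: [14]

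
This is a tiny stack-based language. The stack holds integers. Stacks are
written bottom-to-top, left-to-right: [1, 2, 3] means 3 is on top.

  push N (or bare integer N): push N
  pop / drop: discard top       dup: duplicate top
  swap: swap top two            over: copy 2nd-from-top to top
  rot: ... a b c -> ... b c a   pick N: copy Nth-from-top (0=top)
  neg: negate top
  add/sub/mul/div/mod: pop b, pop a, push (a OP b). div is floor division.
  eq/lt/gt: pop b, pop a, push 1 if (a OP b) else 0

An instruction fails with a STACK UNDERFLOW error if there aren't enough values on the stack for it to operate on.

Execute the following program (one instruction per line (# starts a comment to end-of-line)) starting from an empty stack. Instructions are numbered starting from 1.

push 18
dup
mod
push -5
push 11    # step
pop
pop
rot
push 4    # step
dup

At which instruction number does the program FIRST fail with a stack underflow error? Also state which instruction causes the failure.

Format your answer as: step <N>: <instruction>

Step 1 ('push 18'): stack = [18], depth = 1
Step 2 ('dup'): stack = [18, 18], depth = 2
Step 3 ('mod'): stack = [0], depth = 1
Step 4 ('push -5'): stack = [0, -5], depth = 2
Step 5 ('push 11'): stack = [0, -5, 11], depth = 3
Step 6 ('pop'): stack = [0, -5], depth = 2
Step 7 ('pop'): stack = [0], depth = 1
Step 8 ('rot'): needs 3 value(s) but depth is 1 — STACK UNDERFLOW

Answer: step 8: rot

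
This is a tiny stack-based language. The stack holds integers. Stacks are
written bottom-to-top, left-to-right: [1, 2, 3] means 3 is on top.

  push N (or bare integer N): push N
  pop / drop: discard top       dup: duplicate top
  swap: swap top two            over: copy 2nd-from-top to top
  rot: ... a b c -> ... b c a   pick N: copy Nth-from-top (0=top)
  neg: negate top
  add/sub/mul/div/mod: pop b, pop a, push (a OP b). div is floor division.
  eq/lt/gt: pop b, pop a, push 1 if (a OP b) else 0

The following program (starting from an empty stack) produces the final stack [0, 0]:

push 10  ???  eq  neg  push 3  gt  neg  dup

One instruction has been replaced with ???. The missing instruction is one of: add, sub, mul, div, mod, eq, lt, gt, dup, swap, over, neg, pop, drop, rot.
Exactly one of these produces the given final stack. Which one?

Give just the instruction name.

Answer: dup

Derivation:
Stack before ???: [10]
Stack after ???:  [10, 10]
The instruction that transforms [10] -> [10, 10] is: dup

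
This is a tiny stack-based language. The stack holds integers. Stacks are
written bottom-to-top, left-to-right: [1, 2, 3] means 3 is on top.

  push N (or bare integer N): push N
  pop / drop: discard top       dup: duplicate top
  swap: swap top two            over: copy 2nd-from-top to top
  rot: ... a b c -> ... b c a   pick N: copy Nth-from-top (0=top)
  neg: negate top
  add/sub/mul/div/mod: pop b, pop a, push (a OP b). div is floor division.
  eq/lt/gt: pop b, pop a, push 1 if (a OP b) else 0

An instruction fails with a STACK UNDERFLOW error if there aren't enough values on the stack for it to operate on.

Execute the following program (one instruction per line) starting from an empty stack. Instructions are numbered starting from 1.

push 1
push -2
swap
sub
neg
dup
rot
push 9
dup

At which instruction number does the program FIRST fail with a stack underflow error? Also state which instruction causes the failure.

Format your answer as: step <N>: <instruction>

Answer: step 7: rot

Derivation:
Step 1 ('push 1'): stack = [1], depth = 1
Step 2 ('push -2'): stack = [1, -2], depth = 2
Step 3 ('swap'): stack = [-2, 1], depth = 2
Step 4 ('sub'): stack = [-3], depth = 1
Step 5 ('neg'): stack = [3], depth = 1
Step 6 ('dup'): stack = [3, 3], depth = 2
Step 7 ('rot'): needs 3 value(s) but depth is 2 — STACK UNDERFLOW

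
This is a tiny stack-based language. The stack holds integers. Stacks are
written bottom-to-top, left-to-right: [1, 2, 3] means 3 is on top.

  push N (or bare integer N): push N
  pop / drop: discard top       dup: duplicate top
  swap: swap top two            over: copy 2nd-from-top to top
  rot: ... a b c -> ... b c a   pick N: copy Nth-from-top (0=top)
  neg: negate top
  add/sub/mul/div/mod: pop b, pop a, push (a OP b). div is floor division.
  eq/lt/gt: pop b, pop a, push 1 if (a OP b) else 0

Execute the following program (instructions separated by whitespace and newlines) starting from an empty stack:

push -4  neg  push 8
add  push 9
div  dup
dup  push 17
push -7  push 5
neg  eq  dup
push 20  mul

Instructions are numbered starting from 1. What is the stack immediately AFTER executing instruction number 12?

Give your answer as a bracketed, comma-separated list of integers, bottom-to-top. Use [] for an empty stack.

Answer: [1, 1, 1, 17, -7, -5]

Derivation:
Step 1 ('push -4'): [-4]
Step 2 ('neg'): [4]
Step 3 ('push 8'): [4, 8]
Step 4 ('add'): [12]
Step 5 ('push 9'): [12, 9]
Step 6 ('div'): [1]
Step 7 ('dup'): [1, 1]
Step 8 ('dup'): [1, 1, 1]
Step 9 ('push 17'): [1, 1, 1, 17]
Step 10 ('push -7'): [1, 1, 1, 17, -7]
Step 11 ('push 5'): [1, 1, 1, 17, -7, 5]
Step 12 ('neg'): [1, 1, 1, 17, -7, -5]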